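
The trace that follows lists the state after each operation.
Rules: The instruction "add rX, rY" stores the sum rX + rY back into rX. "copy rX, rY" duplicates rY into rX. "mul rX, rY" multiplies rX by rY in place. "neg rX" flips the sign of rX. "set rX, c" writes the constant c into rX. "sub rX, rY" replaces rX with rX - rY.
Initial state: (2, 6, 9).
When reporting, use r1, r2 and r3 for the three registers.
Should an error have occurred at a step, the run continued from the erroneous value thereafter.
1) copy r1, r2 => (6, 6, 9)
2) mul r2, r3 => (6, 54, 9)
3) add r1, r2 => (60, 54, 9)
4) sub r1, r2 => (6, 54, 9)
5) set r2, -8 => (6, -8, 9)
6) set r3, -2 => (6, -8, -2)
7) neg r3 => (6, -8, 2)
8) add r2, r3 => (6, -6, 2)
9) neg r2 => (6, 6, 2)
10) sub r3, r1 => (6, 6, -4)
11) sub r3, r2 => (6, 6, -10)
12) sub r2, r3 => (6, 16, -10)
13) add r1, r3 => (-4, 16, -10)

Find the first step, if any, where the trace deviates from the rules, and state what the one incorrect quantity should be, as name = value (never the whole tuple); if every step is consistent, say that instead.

no error

Step 1: r1 = 6 — agrees with the trace.
Step 2: r2 = 6 * 9 = 54 — verified.
Step 3: r1 = 6 + 54 = 60 — checks out.
Step 4: r1 = 60 - 54 = 6 — exactly as logged.
Step 5: r2 = -8 — checks out.
Step 6: r3 = -2 — verified.
Step 7: r3 = -(-2) = 2 — matches.
Step 8: r2 = -8 + 2 = -6 — agrees with the trace.
Step 9: r2 = -(-6) = 6 — checks out.
Step 10: r3 = 2 - 6 = -4 — verified.
Step 11: r3 = -4 - 6 = -10 — same as recorded.
Step 12: r2 = 6 - -10 = 16 — same as recorded.
Step 13: r1 = 6 + -10 = -4 — verified.
Nothing is out of place; the run is error-free.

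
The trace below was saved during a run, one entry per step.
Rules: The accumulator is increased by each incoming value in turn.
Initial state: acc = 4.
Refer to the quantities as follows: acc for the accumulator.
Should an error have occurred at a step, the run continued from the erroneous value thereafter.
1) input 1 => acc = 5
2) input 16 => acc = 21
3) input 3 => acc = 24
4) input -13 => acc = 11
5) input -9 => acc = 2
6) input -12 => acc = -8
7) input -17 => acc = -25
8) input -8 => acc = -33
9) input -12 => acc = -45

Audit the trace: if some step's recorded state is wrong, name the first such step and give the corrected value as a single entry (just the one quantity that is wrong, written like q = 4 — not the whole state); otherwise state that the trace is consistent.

Recomputing the run from the initial state:
step 1: acc = 5
step 2: acc = 21
step 3: acc = 24
step 4: acc = 11
step 5: acc = 2
step 6: acc = -10
step 7: acc = -27
step 8: acc = -35
step 9: acc = -47
The first disagreement with the trace is at step 6, where the value should be acc = -10.

step 6, acc = -10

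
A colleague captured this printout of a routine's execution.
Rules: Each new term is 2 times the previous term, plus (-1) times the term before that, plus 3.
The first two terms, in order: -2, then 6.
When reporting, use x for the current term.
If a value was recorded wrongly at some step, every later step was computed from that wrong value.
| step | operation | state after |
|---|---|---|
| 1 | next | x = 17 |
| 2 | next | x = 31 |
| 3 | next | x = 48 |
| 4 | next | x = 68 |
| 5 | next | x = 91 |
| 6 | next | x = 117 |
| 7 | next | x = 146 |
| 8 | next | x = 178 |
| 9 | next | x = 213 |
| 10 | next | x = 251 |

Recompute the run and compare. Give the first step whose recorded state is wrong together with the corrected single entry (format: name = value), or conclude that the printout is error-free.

Recomputing the run from the initial state:
step 1: x = 17
step 2: x = 31
step 3: x = 48
step 4: x = 68
step 5: x = 91
step 6: x = 117
step 7: x = 146
step 8: x = 178
step 9: x = 213
step 10: x = 251
This matches the printout at every step.

no error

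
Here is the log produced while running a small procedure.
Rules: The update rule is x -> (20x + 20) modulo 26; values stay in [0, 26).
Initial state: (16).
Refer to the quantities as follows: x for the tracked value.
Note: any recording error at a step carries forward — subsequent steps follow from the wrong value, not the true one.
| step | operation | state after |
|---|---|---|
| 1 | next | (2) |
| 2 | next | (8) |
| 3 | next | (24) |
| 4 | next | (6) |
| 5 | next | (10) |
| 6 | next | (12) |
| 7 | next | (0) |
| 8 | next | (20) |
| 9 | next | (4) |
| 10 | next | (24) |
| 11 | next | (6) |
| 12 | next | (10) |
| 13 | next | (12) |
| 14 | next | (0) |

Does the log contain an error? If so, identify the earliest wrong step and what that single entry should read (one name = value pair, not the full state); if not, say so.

step 1: x = (20*16 + 20) mod 26 = 2 -> consistent with the log
step 2: x = (20*2 + 20) mod 26 = 8 -> consistent with the log
step 3: x = (20*8 + 20) mod 26 = 24 -> consistent with the log
step 4: x = (20*24 + 20) mod 26 = 6 -> exactly as logged
step 5: x = (20*6 + 20) mod 26 = 10 -> verified
step 6: x = (20*10 + 20) mod 26 = 12 -> consistent with the log
step 7: x = (20*12 + 20) mod 26 = 0 -> matches
step 8: x = (20*0 + 20) mod 26 = 20 -> same as recorded
step 9: x = (20*20 + 20) mod 26 = 4 -> same as recorded
step 10: x = (20*4 + 20) mod 26 = 22 -> not what was recorded
Conclusion: step 10 carries the first error; the entry should be x = 22.

step 10, x = 22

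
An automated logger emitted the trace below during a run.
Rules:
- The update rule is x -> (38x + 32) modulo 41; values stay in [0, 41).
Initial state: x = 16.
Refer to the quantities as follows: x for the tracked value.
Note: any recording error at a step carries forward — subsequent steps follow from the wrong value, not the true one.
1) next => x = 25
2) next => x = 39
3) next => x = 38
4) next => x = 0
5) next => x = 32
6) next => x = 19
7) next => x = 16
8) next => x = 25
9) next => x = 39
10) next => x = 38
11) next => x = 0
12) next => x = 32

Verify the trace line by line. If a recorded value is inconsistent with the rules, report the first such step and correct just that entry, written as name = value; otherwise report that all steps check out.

step 6, x = 18

Step 1: x = (38*16 + 32) mod 41 = 25 — checks out.
Step 2: x = (38*25 + 32) mod 41 = 39 — verified.
Step 3: x = (38*39 + 32) mod 41 = 38 — agrees with the trace.
Step 4: x = (38*38 + 32) mod 41 = 0 — in agreement.
Step 5: x = (38*0 + 32) mod 41 = 32 — confirmed correct.
Step 6: x = (38*32 + 32) mod 41 = 18 — the trace disagrees here.
Conclusion: step 6 carries the first error; the entry should be x = 18.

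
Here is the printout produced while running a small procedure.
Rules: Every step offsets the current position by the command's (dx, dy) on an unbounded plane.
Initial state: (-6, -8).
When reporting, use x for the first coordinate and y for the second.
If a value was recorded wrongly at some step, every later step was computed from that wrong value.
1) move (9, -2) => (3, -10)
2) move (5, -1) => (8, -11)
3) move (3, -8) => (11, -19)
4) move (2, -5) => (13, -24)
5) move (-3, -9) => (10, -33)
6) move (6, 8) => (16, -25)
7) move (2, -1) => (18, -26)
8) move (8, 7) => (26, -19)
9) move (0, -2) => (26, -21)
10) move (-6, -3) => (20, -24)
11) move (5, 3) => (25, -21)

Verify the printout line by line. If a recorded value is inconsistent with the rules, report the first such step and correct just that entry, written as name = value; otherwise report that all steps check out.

no error

Recomputing the run from the initial state:
step 1: x = 3, y = -10
step 2: x = 8, y = -11
step 3: x = 11, y = -19
step 4: x = 13, y = -24
step 5: x = 10, y = -33
step 6: x = 16, y = -25
step 7: x = 18, y = -26
step 8: x = 26, y = -19
step 9: x = 26, y = -21
step 10: x = 20, y = -24
step 11: x = 25, y = -21
This matches the printout at every step.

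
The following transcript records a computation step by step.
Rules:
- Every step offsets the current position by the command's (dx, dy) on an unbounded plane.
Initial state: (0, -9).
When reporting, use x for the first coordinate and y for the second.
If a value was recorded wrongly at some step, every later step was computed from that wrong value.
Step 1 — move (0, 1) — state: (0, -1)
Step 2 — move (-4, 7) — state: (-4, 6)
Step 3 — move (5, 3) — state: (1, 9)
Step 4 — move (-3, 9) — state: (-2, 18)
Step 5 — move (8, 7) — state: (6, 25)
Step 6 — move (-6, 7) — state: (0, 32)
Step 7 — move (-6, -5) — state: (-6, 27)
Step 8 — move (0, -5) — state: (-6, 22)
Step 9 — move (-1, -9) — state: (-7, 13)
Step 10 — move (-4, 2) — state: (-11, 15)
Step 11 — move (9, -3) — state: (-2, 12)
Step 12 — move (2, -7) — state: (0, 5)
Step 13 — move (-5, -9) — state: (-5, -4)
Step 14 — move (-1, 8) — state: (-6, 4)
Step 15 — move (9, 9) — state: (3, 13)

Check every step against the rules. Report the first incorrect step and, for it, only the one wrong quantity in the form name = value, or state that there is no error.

step 1, y = -8

Step 1: x = 0 + (0) = 0, y = -9 + (1) = -8 — the recorded entry deviates here.
The earliest wrong entry is at step 1: it should read y = -8.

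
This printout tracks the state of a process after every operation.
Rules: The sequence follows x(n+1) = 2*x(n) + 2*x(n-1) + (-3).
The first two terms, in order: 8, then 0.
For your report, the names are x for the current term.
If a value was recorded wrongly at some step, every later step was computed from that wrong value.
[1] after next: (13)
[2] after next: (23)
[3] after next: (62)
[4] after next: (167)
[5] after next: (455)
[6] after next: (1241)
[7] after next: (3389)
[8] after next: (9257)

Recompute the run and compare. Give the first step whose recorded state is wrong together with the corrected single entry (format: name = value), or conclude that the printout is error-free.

step 3, x = 69

Recomputing the run from the initial state:
step 1: x = 13
step 2: x = 23
step 3: x = 69
step 4: x = 181
step 5: x = 497
step 6: x = 1353
step 7: x = 3697
step 8: x = 10097
The first disagreement with the printout is at step 3, where the value should be x = 69.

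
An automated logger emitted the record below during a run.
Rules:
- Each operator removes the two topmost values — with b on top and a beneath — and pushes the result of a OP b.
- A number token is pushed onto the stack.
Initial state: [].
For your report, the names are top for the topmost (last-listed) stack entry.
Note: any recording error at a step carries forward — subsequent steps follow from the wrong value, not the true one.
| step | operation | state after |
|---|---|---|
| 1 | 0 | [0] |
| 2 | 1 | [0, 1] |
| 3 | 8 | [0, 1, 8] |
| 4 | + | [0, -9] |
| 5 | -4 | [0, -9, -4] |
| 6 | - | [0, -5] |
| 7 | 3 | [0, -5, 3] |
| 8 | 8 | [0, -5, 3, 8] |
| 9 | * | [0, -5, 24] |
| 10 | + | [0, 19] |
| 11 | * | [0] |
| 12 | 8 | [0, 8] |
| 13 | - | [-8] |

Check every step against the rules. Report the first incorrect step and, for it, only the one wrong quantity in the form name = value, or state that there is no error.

step 1: push 0: top = 0 -> agrees with the record
step 2: push 1: top = 1 -> no discrepancy
step 3: push 8: top = 8 -> in agreement
step 4: 1 + 8 = 9 -> the entry is off here
First incorrect step: 4; the correct value is top = 9.

step 4, top = 9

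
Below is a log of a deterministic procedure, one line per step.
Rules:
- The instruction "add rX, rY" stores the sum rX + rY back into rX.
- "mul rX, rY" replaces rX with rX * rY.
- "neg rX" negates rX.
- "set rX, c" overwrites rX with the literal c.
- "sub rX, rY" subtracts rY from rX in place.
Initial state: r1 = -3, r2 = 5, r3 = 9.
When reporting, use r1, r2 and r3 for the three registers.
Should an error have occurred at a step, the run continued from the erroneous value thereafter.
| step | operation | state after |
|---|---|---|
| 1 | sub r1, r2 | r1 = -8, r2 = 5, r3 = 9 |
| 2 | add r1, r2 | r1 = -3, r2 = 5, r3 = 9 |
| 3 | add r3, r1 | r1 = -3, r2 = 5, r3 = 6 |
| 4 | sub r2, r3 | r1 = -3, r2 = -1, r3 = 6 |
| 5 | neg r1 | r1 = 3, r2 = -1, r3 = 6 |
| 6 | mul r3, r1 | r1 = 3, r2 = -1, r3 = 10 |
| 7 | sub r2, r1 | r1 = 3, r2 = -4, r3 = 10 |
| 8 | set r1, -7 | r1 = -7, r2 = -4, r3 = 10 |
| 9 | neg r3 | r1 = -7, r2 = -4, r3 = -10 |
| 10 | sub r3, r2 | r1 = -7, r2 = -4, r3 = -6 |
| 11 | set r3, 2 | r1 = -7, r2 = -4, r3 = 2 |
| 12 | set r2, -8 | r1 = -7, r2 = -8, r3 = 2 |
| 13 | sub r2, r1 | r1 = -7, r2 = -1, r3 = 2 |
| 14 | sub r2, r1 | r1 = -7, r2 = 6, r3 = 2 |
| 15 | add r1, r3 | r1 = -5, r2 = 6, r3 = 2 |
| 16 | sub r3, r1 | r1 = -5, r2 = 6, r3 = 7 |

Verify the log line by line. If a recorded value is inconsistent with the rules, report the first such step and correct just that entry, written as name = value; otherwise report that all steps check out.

step 6, r3 = 18

1. r1 = -3 - 5 = -8 (same as recorded)
2. r1 = -8 + 5 = -3 (consistent with the log)
3. r3 = 9 + -3 = 6 (same as recorded)
4. r2 = 5 - 6 = -1 (agrees with the log)
5. r1 = -(-3) = 3 (checks out)
6. r3 = 6 * 3 = 18 (first mismatch against the log)
The audit stops at step 6: the recorded entry is wrong and should be r3 = 18.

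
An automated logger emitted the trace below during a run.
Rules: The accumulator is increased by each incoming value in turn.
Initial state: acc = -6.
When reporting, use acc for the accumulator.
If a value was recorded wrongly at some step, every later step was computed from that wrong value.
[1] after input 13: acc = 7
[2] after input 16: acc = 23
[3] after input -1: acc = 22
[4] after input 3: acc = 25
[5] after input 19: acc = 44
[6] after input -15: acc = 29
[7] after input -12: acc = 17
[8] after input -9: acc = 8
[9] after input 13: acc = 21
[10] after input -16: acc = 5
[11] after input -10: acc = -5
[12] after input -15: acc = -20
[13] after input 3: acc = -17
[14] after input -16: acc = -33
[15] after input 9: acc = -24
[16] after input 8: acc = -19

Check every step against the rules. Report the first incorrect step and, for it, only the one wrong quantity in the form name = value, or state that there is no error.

step 16, acc = -16

Recomputing the run from the initial state:
step 1: acc = 7
step 2: acc = 23
step 3: acc = 22
step 4: acc = 25
step 5: acc = 44
step 6: acc = 29
step 7: acc = 17
step 8: acc = 8
step 9: acc = 21
step 10: acc = 5
step 11: acc = -5
step 12: acc = -20
step 13: acc = -17
step 14: acc = -33
step 15: acc = -24
step 16: acc = -16
The first disagreement with the trace is at step 16, where the value should be acc = -16.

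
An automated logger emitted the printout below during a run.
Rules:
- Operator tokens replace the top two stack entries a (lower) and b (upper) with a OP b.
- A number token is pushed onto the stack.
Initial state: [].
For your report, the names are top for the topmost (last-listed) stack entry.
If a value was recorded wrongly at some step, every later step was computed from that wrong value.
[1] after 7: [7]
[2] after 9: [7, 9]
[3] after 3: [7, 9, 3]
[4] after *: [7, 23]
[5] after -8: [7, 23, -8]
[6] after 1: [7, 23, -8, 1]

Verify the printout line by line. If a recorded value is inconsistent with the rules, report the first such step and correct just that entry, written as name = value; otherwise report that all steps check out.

step 4, top = 27

Recomputing the run from the initial state:
step 1: [7]
step 2: [7, 9]
step 3: [7, 9, 3]
step 4: [7, 27]
step 5: [7, 27, -8]
step 6: [7, 27, -8, 1]
The first disagreement with the printout is at step 4, where the value should be top = 27.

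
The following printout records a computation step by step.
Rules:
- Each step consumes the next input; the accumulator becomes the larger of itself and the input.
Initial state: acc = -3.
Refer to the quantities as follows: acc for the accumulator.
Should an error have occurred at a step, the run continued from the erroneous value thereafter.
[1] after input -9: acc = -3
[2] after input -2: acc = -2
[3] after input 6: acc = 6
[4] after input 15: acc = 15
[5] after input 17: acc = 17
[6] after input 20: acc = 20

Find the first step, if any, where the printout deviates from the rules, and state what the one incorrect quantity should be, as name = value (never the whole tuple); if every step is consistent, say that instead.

no error

1. acc = max(-3, -9) = -3 (verified)
2. acc = max(-3, -2) = -2 (checks out)
3. acc = max(-2, 6) = 6 (confirmed correct)
4. acc = max(6, 15) = 15 (checks out)
5. acc = max(15, 17) = 17 (agrees with the printout)
6. acc = max(17, 20) = 20 (in agreement)
The whole run recomputes cleanly — no discrepancies.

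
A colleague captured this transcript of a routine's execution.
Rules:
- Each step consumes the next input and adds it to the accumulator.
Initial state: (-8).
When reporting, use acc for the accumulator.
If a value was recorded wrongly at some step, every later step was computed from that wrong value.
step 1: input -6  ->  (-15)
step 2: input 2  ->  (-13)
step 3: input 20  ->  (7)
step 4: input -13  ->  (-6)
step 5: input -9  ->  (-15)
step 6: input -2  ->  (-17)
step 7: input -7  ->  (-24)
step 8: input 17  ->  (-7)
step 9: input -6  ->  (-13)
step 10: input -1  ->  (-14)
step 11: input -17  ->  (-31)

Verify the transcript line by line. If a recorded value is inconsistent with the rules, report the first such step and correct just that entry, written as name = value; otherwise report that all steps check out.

step 1, acc = -14

step 1: acc = -8 + -6 = -14 -> not what was recorded
Conclusion: step 1 carries the first error; the entry should be acc = -14.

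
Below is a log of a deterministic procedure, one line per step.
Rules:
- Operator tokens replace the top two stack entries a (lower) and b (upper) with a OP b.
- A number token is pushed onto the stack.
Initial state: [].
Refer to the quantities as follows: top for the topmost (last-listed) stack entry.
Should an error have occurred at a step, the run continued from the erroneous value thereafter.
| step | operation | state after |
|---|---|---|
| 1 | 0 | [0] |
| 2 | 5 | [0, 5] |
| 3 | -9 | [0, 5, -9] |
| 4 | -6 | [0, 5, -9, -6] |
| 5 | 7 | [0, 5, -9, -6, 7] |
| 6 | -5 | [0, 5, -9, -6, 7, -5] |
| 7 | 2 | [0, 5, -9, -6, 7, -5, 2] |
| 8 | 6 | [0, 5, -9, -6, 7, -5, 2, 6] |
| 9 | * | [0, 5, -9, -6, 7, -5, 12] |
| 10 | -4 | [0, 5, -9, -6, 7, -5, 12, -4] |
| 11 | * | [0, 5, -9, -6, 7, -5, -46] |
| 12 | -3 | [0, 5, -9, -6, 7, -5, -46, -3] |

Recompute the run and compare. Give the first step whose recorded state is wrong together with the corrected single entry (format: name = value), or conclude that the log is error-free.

step 11, top = -48

Recomputing the run from the initial state:
step 1: [0]
step 2: [0, 5]
step 3: [0, 5, -9]
step 4: [0, 5, -9, -6]
step 5: [0, 5, -9, -6, 7]
step 6: [0, 5, -9, -6, 7, -5]
step 7: [0, 5, -9, -6, 7, -5, 2]
step 8: [0, 5, -9, -6, 7, -5, 2, 6]
step 9: [0, 5, -9, -6, 7, -5, 12]
step 10: [0, 5, -9, -6, 7, -5, 12, -4]
step 11: [0, 5, -9, -6, 7, -5, -48]
step 12: [0, 5, -9, -6, 7, -5, -48, -3]
The first disagreement with the log is at step 11, where the value should be top = -48.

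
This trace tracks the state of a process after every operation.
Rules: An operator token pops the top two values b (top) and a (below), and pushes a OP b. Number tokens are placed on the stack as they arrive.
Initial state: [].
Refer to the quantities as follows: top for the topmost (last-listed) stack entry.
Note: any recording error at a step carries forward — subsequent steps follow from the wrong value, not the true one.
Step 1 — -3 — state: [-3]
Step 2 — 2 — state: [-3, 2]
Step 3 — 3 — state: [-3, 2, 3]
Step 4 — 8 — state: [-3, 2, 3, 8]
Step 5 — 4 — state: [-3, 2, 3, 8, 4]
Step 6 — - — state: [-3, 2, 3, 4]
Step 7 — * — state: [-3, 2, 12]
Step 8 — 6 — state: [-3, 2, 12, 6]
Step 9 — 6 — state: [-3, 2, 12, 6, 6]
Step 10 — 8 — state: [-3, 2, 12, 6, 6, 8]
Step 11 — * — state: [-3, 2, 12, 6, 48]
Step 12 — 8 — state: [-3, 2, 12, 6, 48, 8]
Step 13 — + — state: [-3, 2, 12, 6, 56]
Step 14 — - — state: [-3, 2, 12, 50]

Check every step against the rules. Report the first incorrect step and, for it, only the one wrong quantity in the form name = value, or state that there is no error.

step 14, top = -50

step 1: push -3: top = -3 -> checks out
step 2: push 2: top = 2 -> exactly as logged
step 3: push 3: top = 3 -> checks out
step 4: push 8: top = 8 -> in agreement
step 5: push 4: top = 4 -> agrees with the trace
step 6: 8 - 4 = 4 -> checks out
step 7: 3 * 4 = 12 -> no discrepancy
step 8: push 6: top = 6 -> matches
step 9: push 6: top = 6 -> checks out
step 10: push 8: top = 8 -> verified
step 11: 6 * 8 = 48 -> exactly as logged
step 12: push 8: top = 8 -> no discrepancy
step 13: 48 + 8 = 56 -> consistent with the trace
step 14: 6 - 56 = -50 -> the trace has a different value
The earliest wrong entry is at step 14: it should read top = -50.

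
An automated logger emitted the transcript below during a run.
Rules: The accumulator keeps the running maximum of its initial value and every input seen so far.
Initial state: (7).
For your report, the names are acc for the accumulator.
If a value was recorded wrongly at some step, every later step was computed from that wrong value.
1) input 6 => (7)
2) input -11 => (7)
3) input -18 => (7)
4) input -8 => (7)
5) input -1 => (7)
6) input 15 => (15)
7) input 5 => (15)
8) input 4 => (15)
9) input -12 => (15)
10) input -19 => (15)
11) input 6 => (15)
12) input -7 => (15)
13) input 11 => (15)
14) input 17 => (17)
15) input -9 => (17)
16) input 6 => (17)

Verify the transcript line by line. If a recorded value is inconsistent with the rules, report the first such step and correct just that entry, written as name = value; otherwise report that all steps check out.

Recomputing the run from the initial state:
step 1: acc = 7
step 2: acc = 7
step 3: acc = 7
step 4: acc = 7
step 5: acc = 7
step 6: acc = 15
step 7: acc = 15
step 8: acc = 15
step 9: acc = 15
step 10: acc = 15
step 11: acc = 15
step 12: acc = 15
step 13: acc = 15
step 14: acc = 17
step 15: acc = 17
step 16: acc = 17
This matches the transcript at every step.

no error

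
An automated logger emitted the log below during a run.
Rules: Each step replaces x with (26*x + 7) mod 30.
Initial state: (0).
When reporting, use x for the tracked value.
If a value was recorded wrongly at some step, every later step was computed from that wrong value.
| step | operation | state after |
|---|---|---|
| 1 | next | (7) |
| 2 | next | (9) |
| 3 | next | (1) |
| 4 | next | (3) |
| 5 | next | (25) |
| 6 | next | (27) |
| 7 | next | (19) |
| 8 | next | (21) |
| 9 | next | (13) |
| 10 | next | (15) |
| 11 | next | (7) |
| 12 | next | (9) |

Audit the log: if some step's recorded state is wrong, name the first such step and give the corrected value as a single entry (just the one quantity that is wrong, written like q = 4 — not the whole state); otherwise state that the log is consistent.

Recomputing the run from the initial state:
step 1: x = 7
step 2: x = 9
step 3: x = 1
step 4: x = 3
step 5: x = 25
step 6: x = 27
step 7: x = 19
step 8: x = 21
step 9: x = 13
step 10: x = 15
step 11: x = 7
step 12: x = 9
This matches the log at every step.

no error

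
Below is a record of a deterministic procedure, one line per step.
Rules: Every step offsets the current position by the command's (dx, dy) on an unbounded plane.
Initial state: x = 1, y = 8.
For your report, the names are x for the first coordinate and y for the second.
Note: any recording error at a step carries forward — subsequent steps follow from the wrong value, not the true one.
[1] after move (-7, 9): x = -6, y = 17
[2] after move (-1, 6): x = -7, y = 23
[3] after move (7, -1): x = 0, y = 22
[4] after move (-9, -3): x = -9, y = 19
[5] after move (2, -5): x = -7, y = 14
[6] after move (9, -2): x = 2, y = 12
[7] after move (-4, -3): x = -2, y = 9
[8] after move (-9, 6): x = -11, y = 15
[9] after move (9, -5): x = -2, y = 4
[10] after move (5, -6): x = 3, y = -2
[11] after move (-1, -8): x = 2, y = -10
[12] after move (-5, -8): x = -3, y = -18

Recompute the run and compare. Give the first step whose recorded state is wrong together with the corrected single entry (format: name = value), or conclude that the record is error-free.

step 9, y = 10

1. x = 1 + (-7) = -6, y = 8 + (9) = 17 (consistent with the record)
2. x = -6 + (-1) = -7, y = 17 + (6) = 23 (agrees with the record)
3. x = -7 + (7) = 0, y = 23 + (-1) = 22 (exactly as logged)
4. x = 0 + (-9) = -9, y = 22 + (-3) = 19 (no discrepancy)
5. x = -9 + (2) = -7, y = 19 + (-5) = 14 (matches)
6. x = -7 + (9) = 2, y = 14 + (-2) = 12 (no discrepancy)
7. x = 2 + (-4) = -2, y = 12 + (-3) = 9 (checks out)
8. x = -2 + (-9) = -11, y = 9 + (6) = 15 (in agreement)
9. x = -11 + (9) = -2, y = 15 + (-5) = 10 (first mismatch against the record)
Conclusion: step 9 carries the first error; the entry should be y = 10.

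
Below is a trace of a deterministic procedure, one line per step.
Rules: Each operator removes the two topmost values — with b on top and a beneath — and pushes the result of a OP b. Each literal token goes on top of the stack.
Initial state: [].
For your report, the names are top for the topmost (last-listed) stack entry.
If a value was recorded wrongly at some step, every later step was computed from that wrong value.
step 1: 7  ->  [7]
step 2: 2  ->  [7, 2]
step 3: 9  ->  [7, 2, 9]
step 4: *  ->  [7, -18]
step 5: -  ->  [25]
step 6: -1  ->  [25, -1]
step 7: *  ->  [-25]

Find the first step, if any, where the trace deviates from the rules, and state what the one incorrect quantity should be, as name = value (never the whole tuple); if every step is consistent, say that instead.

step 4, top = 18

step 1: push 7: top = 7 -> exactly as logged
step 2: push 2: top = 2 -> same as recorded
step 3: push 9: top = 9 -> in agreement
step 4: 2 * 9 = 18 -> the recorded entry deviates here
First incorrect step: 4; the correct value is top = 18.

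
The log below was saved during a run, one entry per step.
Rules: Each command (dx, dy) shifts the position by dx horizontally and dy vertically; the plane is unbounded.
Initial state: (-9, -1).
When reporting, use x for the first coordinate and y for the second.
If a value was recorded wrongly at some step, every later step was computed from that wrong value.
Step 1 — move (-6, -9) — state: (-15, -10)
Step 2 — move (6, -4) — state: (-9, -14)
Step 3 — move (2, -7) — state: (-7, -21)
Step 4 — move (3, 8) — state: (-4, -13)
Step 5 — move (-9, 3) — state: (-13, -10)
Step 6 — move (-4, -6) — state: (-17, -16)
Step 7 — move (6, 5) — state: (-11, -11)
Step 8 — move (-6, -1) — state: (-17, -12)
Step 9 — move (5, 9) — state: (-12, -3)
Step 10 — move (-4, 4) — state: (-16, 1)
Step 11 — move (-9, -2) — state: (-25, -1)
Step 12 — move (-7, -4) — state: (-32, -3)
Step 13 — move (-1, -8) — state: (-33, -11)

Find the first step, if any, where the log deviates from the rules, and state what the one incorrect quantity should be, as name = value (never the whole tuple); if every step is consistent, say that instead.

step 12, y = -5

Recomputing the run from the initial state:
step 1: x = -15, y = -10
step 2: x = -9, y = -14
step 3: x = -7, y = -21
step 4: x = -4, y = -13
step 5: x = -13, y = -10
step 6: x = -17, y = -16
step 7: x = -11, y = -11
step 8: x = -17, y = -12
step 9: x = -12, y = -3
step 10: x = -16, y = 1
step 11: x = -25, y = -1
step 12: x = -32, y = -5
step 13: x = -33, y = -13
The first disagreement with the log is at step 12, where the value should be y = -5.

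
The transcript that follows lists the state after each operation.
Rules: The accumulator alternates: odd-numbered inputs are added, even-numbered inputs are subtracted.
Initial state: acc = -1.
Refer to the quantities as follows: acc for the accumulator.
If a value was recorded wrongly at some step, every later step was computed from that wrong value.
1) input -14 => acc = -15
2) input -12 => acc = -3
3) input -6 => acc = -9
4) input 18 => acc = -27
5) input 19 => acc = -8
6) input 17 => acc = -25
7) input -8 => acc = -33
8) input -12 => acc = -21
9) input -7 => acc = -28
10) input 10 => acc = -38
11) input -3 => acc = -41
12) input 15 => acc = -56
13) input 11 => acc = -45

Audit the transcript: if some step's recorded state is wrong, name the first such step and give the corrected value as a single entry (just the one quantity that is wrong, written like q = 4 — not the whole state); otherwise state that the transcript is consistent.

no error

1. acc = -1 + -14 = -15 (no discrepancy)
2. acc = -15 - -12 = -3 (verified)
3. acc = -3 + -6 = -9 (no discrepancy)
4. acc = -9 - 18 = -27 (agrees with the transcript)
5. acc = -27 + 19 = -8 (checks out)
6. acc = -8 - 17 = -25 (consistent with the transcript)
7. acc = -25 + -8 = -33 (exactly as logged)
8. acc = -33 - -12 = -21 (same as recorded)
9. acc = -21 + -7 = -28 (in agreement)
10. acc = -28 - 10 = -38 (exactly as logged)
11. acc = -38 + -3 = -41 (no discrepancy)
12. acc = -41 - 15 = -56 (same as recorded)
13. acc = -56 + 11 = -45 (same as recorded)
Nothing is out of place; the run is error-free.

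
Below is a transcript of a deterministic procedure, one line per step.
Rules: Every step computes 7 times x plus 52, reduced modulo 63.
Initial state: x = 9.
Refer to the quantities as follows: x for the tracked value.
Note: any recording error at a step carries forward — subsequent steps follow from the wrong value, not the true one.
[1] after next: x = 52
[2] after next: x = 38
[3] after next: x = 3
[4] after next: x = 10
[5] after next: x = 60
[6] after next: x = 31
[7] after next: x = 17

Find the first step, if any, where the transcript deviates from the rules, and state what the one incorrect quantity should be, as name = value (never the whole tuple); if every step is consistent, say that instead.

step 5, x = 59

Recomputing the run from the initial state:
step 1: x = 52
step 2: x = 38
step 3: x = 3
step 4: x = 10
step 5: x = 59
step 6: x = 24
step 7: x = 31
The first disagreement with the transcript is at step 5, where the value should be x = 59.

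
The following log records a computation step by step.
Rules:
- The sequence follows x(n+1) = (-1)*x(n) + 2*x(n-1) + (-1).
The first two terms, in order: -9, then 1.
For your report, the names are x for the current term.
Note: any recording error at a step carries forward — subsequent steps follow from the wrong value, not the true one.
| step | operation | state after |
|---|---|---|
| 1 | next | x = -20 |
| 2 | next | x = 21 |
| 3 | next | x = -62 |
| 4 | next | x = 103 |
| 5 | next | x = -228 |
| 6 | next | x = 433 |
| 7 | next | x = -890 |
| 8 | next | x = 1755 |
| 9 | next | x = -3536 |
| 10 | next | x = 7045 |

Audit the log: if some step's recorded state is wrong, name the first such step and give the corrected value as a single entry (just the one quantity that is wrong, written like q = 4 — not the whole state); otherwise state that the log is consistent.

Recomputing the run from the initial state:
step 1: x = -20
step 2: x = 21
step 3: x = -62
step 4: x = 103
step 5: x = -228
step 6: x = 433
step 7: x = -890
step 8: x = 1755
step 9: x = -3536
step 10: x = 7045
This matches the log at every step.

no error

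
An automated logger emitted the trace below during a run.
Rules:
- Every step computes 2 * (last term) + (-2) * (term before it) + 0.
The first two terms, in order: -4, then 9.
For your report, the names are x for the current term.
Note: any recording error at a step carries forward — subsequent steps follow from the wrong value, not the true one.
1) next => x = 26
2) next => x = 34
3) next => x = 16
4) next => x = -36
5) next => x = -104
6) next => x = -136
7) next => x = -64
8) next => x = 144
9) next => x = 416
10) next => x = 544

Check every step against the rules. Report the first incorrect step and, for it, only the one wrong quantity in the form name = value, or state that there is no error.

step 1: x = 2*(9) + (-2)*(-4) + (0) = 26 -> no discrepancy
step 2: x = 2*(26) + (-2)*(9) + (0) = 34 -> no discrepancy
step 3: x = 2*(34) + (-2)*(26) + (0) = 16 -> confirmed correct
step 4: x = 2*(16) + (-2)*(34) + (0) = -36 -> agrees with the trace
step 5: x = 2*(-36) + (-2)*(16) + (0) = -104 -> checks out
step 6: x = 2*(-104) + (-2)*(-36) + (0) = -136 -> no discrepancy
step 7: x = 2*(-136) + (-2)*(-104) + (0) = -64 -> consistent with the trace
step 8: x = 2*(-64) + (-2)*(-136) + (0) = 144 -> exactly as logged
step 9: x = 2*(144) + (-2)*(-64) + (0) = 416 -> consistent with the trace
step 10: x = 2*(416) + (-2)*(144) + (0) = 544 -> consistent with the trace
Each recorded entry agrees with the recomputation.

no error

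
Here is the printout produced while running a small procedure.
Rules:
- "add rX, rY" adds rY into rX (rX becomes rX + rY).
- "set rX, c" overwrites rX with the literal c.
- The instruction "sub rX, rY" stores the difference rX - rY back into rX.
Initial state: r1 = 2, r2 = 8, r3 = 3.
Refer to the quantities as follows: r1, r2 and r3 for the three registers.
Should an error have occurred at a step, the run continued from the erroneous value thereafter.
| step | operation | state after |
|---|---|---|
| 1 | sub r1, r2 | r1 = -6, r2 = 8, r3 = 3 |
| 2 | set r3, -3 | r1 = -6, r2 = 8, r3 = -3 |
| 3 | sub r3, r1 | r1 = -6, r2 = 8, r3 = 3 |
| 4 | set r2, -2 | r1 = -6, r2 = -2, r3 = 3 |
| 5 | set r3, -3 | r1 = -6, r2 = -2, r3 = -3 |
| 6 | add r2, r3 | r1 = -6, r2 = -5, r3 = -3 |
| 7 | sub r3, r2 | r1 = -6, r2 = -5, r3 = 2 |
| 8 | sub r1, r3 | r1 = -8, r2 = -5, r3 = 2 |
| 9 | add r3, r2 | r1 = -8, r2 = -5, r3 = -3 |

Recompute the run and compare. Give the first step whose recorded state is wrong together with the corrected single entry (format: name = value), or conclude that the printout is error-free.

no error

Recomputing the run from the initial state:
step 1: r1 = -6, r2 = 8, r3 = 3
step 2: r1 = -6, r2 = 8, r3 = -3
step 3: r1 = -6, r2 = 8, r3 = 3
step 4: r1 = -6, r2 = -2, r3 = 3
step 5: r1 = -6, r2 = -2, r3 = -3
step 6: r1 = -6, r2 = -5, r3 = -3
step 7: r1 = -6, r2 = -5, r3 = 2
step 8: r1 = -8, r2 = -5, r3 = 2
step 9: r1 = -8, r2 = -5, r3 = -3
This matches the printout at every step.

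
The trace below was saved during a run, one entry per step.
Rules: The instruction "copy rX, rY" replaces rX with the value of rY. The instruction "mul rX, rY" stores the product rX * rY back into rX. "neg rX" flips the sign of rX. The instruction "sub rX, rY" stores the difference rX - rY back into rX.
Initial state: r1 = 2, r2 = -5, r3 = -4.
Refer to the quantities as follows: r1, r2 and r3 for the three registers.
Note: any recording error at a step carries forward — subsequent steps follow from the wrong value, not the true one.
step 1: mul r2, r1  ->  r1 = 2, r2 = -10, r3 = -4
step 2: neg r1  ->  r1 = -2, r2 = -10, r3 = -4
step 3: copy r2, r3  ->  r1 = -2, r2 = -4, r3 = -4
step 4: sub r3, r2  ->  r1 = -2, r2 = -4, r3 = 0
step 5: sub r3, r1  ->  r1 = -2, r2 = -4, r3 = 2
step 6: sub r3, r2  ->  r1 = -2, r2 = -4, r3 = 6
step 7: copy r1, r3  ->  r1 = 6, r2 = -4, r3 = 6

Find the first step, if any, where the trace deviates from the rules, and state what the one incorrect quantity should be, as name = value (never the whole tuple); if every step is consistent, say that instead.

no error

Recomputing the run from the initial state:
step 1: r1 = 2, r2 = -10, r3 = -4
step 2: r1 = -2, r2 = -10, r3 = -4
step 3: r1 = -2, r2 = -4, r3 = -4
step 4: r1 = -2, r2 = -4, r3 = 0
step 5: r1 = -2, r2 = -4, r3 = 2
step 6: r1 = -2, r2 = -4, r3 = 6
step 7: r1 = 6, r2 = -4, r3 = 6
This matches the trace at every step.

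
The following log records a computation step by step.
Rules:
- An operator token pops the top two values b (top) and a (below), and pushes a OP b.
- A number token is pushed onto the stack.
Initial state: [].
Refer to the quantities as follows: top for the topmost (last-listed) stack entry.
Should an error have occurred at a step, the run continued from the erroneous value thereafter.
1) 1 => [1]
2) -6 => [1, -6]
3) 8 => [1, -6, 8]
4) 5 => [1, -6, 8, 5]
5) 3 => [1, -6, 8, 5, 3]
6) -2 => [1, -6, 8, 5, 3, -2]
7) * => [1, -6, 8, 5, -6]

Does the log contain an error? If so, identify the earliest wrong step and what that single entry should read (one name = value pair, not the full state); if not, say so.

no error

Step 1: push 1: top = 1 — verified.
Step 2: push -6: top = -6 — agrees with the log.
Step 3: push 8: top = 8 — checks out.
Step 4: push 5: top = 5 — no discrepancy.
Step 5: push 3: top = 3 — in agreement.
Step 6: push -2: top = -2 — agrees with the log.
Step 7: 3 * -2 = -6 — matches.
All steps check out; nothing to correct.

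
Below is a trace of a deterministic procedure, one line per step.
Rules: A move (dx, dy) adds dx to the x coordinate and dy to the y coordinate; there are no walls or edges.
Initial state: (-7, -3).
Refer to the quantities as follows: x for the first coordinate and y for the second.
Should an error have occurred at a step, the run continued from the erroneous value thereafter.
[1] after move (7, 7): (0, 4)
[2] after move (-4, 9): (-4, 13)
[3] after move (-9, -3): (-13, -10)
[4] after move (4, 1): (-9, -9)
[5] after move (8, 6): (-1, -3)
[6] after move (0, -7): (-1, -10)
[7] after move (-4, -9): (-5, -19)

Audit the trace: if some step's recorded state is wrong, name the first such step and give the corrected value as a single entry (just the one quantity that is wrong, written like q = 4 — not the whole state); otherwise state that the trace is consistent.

step 1: x = -7 + (7) = 0, y = -3 + (7) = 4 -> matches
step 2: x = 0 + (-4) = -4, y = 4 + (9) = 13 -> agrees with the trace
step 3: x = -4 + (-9) = -13, y = 13 + (-3) = 10 -> the entry is off here
First deviation found at step 3; the corrected entry is y = 10.

step 3, y = 10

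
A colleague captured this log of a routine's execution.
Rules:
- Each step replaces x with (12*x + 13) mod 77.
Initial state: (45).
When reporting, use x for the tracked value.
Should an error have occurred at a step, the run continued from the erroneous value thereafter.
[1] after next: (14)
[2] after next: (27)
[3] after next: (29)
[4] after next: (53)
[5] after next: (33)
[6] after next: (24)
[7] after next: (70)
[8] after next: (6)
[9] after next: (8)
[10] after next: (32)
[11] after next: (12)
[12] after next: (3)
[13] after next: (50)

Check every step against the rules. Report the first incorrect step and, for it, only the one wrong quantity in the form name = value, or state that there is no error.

Step 1: x = (12*45 + 13) mod 77 = 14 — confirmed correct.
Step 2: x = (12*14 + 13) mod 77 = 27 — no discrepancy.
Step 3: x = (12*27 + 13) mod 77 = 29 — checks out.
Step 4: x = (12*29 + 13) mod 77 = 53 — matches.
Step 5: x = (12*53 + 13) mod 77 = 33 — verified.
Step 6: x = (12*33 + 13) mod 77 = 24 — exactly as logged.
Step 7: x = (12*24 + 13) mod 77 = 70 — agrees with the log.
Step 8: x = (12*70 + 13) mod 77 = 6 — checks out.
Step 9: x = (12*6 + 13) mod 77 = 8 — same as recorded.
Step 10: x = (12*8 + 13) mod 77 = 32 — same as recorded.
Step 11: x = (12*32 + 13) mod 77 = 12 — matches.
Step 12: x = (12*12 + 13) mod 77 = 3 — verified.
Step 13: x = (12*3 + 13) mod 77 = 49 — the recorded entry deviates here.
The earliest wrong entry is at step 13: it should read x = 49.

step 13, x = 49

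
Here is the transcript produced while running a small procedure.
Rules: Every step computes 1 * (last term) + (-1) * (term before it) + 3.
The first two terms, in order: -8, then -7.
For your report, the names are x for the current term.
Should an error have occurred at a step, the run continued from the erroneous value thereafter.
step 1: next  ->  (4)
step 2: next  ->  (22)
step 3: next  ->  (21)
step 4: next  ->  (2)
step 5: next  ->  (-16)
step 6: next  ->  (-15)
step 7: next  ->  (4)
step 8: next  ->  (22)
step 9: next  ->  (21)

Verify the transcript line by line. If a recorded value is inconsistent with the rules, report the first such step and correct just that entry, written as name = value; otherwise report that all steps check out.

Recomputing the run from the initial state:
step 1: x = 4
step 2: x = 14
step 3: x = 13
step 4: x = 2
step 5: x = -8
step 6: x = -7
step 7: x = 4
step 8: x = 14
step 9: x = 13
The first disagreement with the transcript is at step 2, where the value should be x = 14.

step 2, x = 14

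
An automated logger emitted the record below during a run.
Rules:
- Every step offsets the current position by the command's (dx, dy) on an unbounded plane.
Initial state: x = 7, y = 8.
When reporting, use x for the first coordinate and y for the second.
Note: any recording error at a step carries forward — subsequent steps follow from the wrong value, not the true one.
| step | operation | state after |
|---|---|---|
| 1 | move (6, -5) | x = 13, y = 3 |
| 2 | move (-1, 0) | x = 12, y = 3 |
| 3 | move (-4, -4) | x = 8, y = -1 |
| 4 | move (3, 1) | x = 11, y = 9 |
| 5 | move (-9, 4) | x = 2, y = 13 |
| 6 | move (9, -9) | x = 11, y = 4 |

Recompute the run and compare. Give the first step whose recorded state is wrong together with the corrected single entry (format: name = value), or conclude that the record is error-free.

step 4, y = 0

Step 1: x = 7 + (6) = 13, y = 8 + (-5) = 3 — verified.
Step 2: x = 13 + (-1) = 12, y = 3 + (0) = 3 — consistent with the record.
Step 3: x = 12 + (-4) = 8, y = 3 + (-4) = -1 — agrees with the record.
Step 4: x = 8 + (3) = 11, y = -1 + (1) = 0 — a discrepancy with the record.
The audit stops at step 4: the recorded entry is wrong and should be y = 0.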